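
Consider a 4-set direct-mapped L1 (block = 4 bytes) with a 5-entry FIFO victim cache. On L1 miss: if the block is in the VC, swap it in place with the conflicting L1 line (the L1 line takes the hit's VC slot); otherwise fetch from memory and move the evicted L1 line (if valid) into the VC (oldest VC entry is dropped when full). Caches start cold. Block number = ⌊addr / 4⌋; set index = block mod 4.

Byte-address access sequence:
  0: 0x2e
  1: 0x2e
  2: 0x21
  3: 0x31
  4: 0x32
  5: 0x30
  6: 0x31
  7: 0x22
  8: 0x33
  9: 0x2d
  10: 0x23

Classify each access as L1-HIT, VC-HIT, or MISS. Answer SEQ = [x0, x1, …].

  [0] addr=0x2e blk=11 s=3: MISS | VC []
  [1] addr=0x2e blk=11 s=3: L1-HIT | VC []
  [2] addr=0x21 blk=8 s=0: MISS | VC []
  [3] addr=0x31 blk=12 s=0: MISS | VC [8]
  [4] addr=0x32 blk=12 s=0: L1-HIT | VC [8]
  [5] addr=0x30 blk=12 s=0: L1-HIT | VC [8]
  [6] addr=0x31 blk=12 s=0: L1-HIT | VC [8]
  [7] addr=0x22 blk=8 s=0: VC-HIT | VC [12]
  [8] addr=0x33 blk=12 s=0: VC-HIT | VC [8]
  [9] addr=0x2d blk=11 s=3: L1-HIT | VC [8]
  [10] addr=0x23 blk=8 s=0: VC-HIT | VC [12]

SEQ = [MISS, L1-HIT, MISS, MISS, L1-HIT, L1-HIT, L1-HIT, VC-HIT, VC-HIT, L1-HIT, VC-HIT]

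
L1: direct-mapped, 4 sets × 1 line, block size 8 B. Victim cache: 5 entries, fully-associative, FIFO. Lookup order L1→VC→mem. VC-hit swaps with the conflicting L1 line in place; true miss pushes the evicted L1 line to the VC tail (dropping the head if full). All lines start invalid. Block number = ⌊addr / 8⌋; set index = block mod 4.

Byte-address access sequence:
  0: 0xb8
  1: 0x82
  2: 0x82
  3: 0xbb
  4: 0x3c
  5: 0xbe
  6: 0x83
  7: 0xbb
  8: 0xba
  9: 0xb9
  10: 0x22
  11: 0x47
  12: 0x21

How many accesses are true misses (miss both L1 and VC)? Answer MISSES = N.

MISSES = 5

0: 0xb8 (blk 23, set 3) → MISS  vc=[]
1: 0x82 (blk 16, set 0) → MISS  vc=[]
2: 0x82 (blk 16, set 0) → L1-HIT  vc=[]
3: 0xbb (blk 23, set 3) → L1-HIT  vc=[]
4: 0x3c (blk 7, set 3) → MISS  vc=[23]
5: 0xbe (blk 23, set 3) → VC-HIT  vc=[7]
6: 0x83 (blk 16, set 0) → L1-HIT  vc=[7]
7: 0xbb (blk 23, set 3) → L1-HIT  vc=[7]
8: 0xba (blk 23, set 3) → L1-HIT  vc=[7]
9: 0xb9 (blk 23, set 3) → L1-HIT  vc=[7]
10: 0x22 (blk 4, set 0) → MISS  vc=[7, 16]
11: 0x47 (blk 8, set 0) → MISS  vc=[7, 16, 4]
12: 0x21 (blk 4, set 0) → VC-HIT  vc=[7, 16, 8]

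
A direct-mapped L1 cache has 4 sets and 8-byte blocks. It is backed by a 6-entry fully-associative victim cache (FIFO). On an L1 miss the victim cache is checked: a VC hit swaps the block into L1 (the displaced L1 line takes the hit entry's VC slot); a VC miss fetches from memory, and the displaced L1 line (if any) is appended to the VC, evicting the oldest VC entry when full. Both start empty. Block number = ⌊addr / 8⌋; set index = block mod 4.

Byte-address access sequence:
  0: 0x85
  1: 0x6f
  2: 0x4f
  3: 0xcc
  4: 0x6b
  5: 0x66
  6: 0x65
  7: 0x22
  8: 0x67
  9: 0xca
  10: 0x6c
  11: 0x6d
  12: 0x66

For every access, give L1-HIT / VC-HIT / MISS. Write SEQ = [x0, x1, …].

SEQ = [MISS, MISS, MISS, MISS, VC-HIT, MISS, L1-HIT, MISS, VC-HIT, VC-HIT, VC-HIT, L1-HIT, L1-HIT]

0: 0x85 (blk 16, set 0) → MISS  vc=[]
1: 0x6f (blk 13, set 1) → MISS  vc=[]
2: 0x4f (blk 9, set 1) → MISS  vc=[13]
3: 0xcc (blk 25, set 1) → MISS  vc=[13, 9]
4: 0x6b (blk 13, set 1) → VC-HIT  vc=[25, 9]
5: 0x66 (blk 12, set 0) → MISS  vc=[25, 9, 16]
6: 0x65 (blk 12, set 0) → L1-HIT  vc=[25, 9, 16]
7: 0x22 (blk 4, set 0) → MISS  vc=[25, 9, 16, 12]
8: 0x67 (blk 12, set 0) → VC-HIT  vc=[25, 9, 16, 4]
9: 0xca (blk 25, set 1) → VC-HIT  vc=[13, 9, 16, 4]
10: 0x6c (blk 13, set 1) → VC-HIT  vc=[25, 9, 16, 4]
11: 0x6d (blk 13, set 1) → L1-HIT  vc=[25, 9, 16, 4]
12: 0x66 (blk 12, set 0) → L1-HIT  vc=[25, 9, 16, 4]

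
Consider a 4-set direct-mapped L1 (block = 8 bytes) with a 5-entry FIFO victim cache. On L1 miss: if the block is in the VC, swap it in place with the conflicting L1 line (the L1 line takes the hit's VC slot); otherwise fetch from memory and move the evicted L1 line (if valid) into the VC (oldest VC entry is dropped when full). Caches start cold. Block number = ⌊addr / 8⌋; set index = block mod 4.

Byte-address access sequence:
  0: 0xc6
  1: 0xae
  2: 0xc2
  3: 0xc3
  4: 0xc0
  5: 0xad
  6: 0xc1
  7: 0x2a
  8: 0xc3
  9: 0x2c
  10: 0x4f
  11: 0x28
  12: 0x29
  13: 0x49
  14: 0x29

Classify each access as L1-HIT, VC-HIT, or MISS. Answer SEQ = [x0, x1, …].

SEQ = [MISS, MISS, L1-HIT, L1-HIT, L1-HIT, L1-HIT, L1-HIT, MISS, L1-HIT, L1-HIT, MISS, VC-HIT, L1-HIT, VC-HIT, VC-HIT]

  [0] addr=0xc6 blk=24 s=0: MISS | VC []
  [1] addr=0xae blk=21 s=1: MISS | VC []
  [2] addr=0xc2 blk=24 s=0: L1-HIT | VC []
  [3] addr=0xc3 blk=24 s=0: L1-HIT | VC []
  [4] addr=0xc0 blk=24 s=0: L1-HIT | VC []
  [5] addr=0xad blk=21 s=1: L1-HIT | VC []
  [6] addr=0xc1 blk=24 s=0: L1-HIT | VC []
  [7] addr=0x2a blk=5 s=1: MISS | VC [21]
  [8] addr=0xc3 blk=24 s=0: L1-HIT | VC [21]
  [9] addr=0x2c blk=5 s=1: L1-HIT | VC [21]
  [10] addr=0x4f blk=9 s=1: MISS | VC [21, 5]
  [11] addr=0x28 blk=5 s=1: VC-HIT | VC [21, 9]
  [12] addr=0x29 blk=5 s=1: L1-HIT | VC [21, 9]
  [13] addr=0x49 blk=9 s=1: VC-HIT | VC [21, 5]
  [14] addr=0x29 blk=5 s=1: VC-HIT | VC [21, 9]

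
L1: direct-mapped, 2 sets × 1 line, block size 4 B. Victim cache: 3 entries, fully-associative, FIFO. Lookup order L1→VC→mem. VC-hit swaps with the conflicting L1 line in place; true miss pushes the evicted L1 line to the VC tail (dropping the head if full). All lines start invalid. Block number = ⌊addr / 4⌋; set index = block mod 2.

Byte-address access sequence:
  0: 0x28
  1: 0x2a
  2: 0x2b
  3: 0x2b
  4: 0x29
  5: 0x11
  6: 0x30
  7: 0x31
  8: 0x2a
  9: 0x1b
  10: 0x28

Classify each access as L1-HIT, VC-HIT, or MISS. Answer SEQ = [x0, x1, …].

SEQ = [MISS, L1-HIT, L1-HIT, L1-HIT, L1-HIT, MISS, MISS, L1-HIT, VC-HIT, MISS, VC-HIT]

0: 0x28 (blk 10, set 0) → MISS  vc=[]
1: 0x2a (blk 10, set 0) → L1-HIT  vc=[]
2: 0x2b (blk 10, set 0) → L1-HIT  vc=[]
3: 0x2b (blk 10, set 0) → L1-HIT  vc=[]
4: 0x29 (blk 10, set 0) → L1-HIT  vc=[]
5: 0x11 (blk 4, set 0) → MISS  vc=[10]
6: 0x30 (blk 12, set 0) → MISS  vc=[10, 4]
7: 0x31 (blk 12, set 0) → L1-HIT  vc=[10, 4]
8: 0x2a (blk 10, set 0) → VC-HIT  vc=[12, 4]
9: 0x1b (blk 6, set 0) → MISS  vc=[12, 4, 10]
10: 0x28 (blk 10, set 0) → VC-HIT  vc=[12, 4, 6]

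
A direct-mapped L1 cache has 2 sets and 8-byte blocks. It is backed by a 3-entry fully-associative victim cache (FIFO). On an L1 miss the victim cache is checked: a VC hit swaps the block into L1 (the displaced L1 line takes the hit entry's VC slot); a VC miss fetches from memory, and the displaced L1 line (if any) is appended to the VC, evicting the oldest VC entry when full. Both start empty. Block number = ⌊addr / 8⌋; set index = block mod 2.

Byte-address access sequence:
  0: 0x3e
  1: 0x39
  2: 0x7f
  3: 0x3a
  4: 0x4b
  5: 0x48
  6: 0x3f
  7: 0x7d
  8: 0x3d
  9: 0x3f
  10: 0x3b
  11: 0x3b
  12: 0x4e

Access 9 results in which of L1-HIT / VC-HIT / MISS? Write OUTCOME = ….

  [0] addr=0x3e blk=7 s=1: MISS | VC []
  [1] addr=0x39 blk=7 s=1: L1-HIT | VC []
  [2] addr=0x7f blk=15 s=1: MISS | VC [7]
  [3] addr=0x3a blk=7 s=1: VC-HIT | VC [15]
  [4] addr=0x4b blk=9 s=1: MISS | VC [15, 7]
  [5] addr=0x48 blk=9 s=1: L1-HIT | VC [15, 7]
  [6] addr=0x3f blk=7 s=1: VC-HIT | VC [15, 9]
  [7] addr=0x7d blk=15 s=1: VC-HIT | VC [7, 9]
  [8] addr=0x3d blk=7 s=1: VC-HIT | VC [15, 9]
  [9] addr=0x3f blk=7 s=1: L1-HIT | VC [15, 9]
  [10] addr=0x3b blk=7 s=1: L1-HIT | VC [15, 9]
  [11] addr=0x3b blk=7 s=1: L1-HIT | VC [15, 9]
  [12] addr=0x4e blk=9 s=1: VC-HIT | VC [15, 7]

OUTCOME = L1-HIT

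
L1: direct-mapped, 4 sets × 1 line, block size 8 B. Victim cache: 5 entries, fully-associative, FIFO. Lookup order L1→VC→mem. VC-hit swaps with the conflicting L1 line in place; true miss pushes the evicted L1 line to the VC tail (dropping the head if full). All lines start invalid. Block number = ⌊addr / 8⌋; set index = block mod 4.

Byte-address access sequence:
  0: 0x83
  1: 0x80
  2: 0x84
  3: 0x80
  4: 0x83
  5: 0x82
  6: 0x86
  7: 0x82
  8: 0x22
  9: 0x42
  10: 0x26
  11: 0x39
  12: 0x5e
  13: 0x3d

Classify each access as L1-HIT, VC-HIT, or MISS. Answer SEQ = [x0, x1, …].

SEQ = [MISS, L1-HIT, L1-HIT, L1-HIT, L1-HIT, L1-HIT, L1-HIT, L1-HIT, MISS, MISS, VC-HIT, MISS, MISS, VC-HIT]

  [0] addr=0x83 blk=16 s=0: MISS | VC []
  [1] addr=0x80 blk=16 s=0: L1-HIT | VC []
  [2] addr=0x84 blk=16 s=0: L1-HIT | VC []
  [3] addr=0x80 blk=16 s=0: L1-HIT | VC []
  [4] addr=0x83 blk=16 s=0: L1-HIT | VC []
  [5] addr=0x82 blk=16 s=0: L1-HIT | VC []
  [6] addr=0x86 blk=16 s=0: L1-HIT | VC []
  [7] addr=0x82 blk=16 s=0: L1-HIT | VC []
  [8] addr=0x22 blk=4 s=0: MISS | VC [16]
  [9] addr=0x42 blk=8 s=0: MISS | VC [16, 4]
  [10] addr=0x26 blk=4 s=0: VC-HIT | VC [16, 8]
  [11] addr=0x39 blk=7 s=3: MISS | VC [16, 8]
  [12] addr=0x5e blk=11 s=3: MISS | VC [16, 8, 7]
  [13] addr=0x3d blk=7 s=3: VC-HIT | VC [16, 8, 11]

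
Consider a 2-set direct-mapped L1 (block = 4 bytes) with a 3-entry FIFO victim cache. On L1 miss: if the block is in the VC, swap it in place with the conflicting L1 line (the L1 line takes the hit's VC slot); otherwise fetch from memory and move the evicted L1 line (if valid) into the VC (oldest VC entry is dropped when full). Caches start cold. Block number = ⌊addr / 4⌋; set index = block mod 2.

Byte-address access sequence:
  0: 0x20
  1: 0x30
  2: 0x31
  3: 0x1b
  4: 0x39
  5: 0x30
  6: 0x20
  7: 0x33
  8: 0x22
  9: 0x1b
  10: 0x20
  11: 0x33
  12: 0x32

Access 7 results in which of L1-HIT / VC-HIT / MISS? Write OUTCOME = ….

OUTCOME = VC-HIT

0: 0x20 (blk 8, set 0) → MISS  vc=[]
1: 0x30 (blk 12, set 0) → MISS  vc=[8]
2: 0x31 (blk 12, set 0) → L1-HIT  vc=[8]
3: 0x1b (blk 6, set 0) → MISS  vc=[8, 12]
4: 0x39 (blk 14, set 0) → MISS  vc=[8, 12, 6]
5: 0x30 (blk 12, set 0) → VC-HIT  vc=[8, 14, 6]
6: 0x20 (blk 8, set 0) → VC-HIT  vc=[12, 14, 6]
7: 0x33 (blk 12, set 0) → VC-HIT  vc=[8, 14, 6]
8: 0x22 (blk 8, set 0) → VC-HIT  vc=[12, 14, 6]
9: 0x1b (blk 6, set 0) → VC-HIT  vc=[12, 14, 8]
10: 0x20 (blk 8, set 0) → VC-HIT  vc=[12, 14, 6]
11: 0x33 (blk 12, set 0) → VC-HIT  vc=[8, 14, 6]
12: 0x32 (blk 12, set 0) → L1-HIT  vc=[8, 14, 6]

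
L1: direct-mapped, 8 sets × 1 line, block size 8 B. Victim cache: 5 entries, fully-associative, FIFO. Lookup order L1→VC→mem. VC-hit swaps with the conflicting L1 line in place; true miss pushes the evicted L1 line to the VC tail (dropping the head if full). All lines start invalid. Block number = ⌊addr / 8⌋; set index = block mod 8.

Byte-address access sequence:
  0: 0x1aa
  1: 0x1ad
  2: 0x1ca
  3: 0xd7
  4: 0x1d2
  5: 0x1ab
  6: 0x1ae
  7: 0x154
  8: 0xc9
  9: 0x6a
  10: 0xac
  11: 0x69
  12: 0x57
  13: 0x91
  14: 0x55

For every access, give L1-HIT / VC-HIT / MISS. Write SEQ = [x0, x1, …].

SEQ = [MISS, L1-HIT, MISS, MISS, MISS, L1-HIT, L1-HIT, MISS, MISS, MISS, MISS, VC-HIT, MISS, MISS, VC-HIT]

0: 0x1aa (blk 53, set 5) → MISS  vc=[]
1: 0x1ad (blk 53, set 5) → L1-HIT  vc=[]
2: 0x1ca (blk 57, set 1) → MISS  vc=[]
3: 0xd7 (blk 26, set 2) → MISS  vc=[]
4: 0x1d2 (blk 58, set 2) → MISS  vc=[26]
5: 0x1ab (blk 53, set 5) → L1-HIT  vc=[26]
6: 0x1ae (blk 53, set 5) → L1-HIT  vc=[26]
7: 0x154 (blk 42, set 2) → MISS  vc=[26, 58]
8: 0xc9 (blk 25, set 1) → MISS  vc=[26, 58, 57]
9: 0x6a (blk 13, set 5) → MISS  vc=[26, 58, 57, 53]
10: 0xac (blk 21, set 5) → MISS  vc=[26, 58, 57, 53, 13]
11: 0x69 (blk 13, set 5) → VC-HIT  vc=[26, 58, 57, 53, 21]
12: 0x57 (blk 10, set 2) → MISS  vc=[58, 57, 53, 21, 42]
13: 0x91 (blk 18, set 2) → MISS  vc=[57, 53, 21, 42, 10]
14: 0x55 (blk 10, set 2) → VC-HIT  vc=[57, 53, 21, 42, 18]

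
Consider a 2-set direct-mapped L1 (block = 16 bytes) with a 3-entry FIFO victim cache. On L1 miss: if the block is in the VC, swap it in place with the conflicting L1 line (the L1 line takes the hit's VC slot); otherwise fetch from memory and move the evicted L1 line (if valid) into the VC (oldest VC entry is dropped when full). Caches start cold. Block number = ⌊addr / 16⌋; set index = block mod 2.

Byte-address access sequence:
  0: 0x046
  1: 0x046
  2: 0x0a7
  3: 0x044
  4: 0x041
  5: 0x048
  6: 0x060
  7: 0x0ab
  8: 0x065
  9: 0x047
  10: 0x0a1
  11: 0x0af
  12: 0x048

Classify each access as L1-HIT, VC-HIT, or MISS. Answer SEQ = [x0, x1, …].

SEQ = [MISS, L1-HIT, MISS, VC-HIT, L1-HIT, L1-HIT, MISS, VC-HIT, VC-HIT, VC-HIT, VC-HIT, L1-HIT, VC-HIT]

  [0] addr=0x46 blk=4 s=0: MISS | VC []
  [1] addr=0x46 blk=4 s=0: L1-HIT | VC []
  [2] addr=0xa7 blk=10 s=0: MISS | VC [4]
  [3] addr=0x44 blk=4 s=0: VC-HIT | VC [10]
  [4] addr=0x41 blk=4 s=0: L1-HIT | VC [10]
  [5] addr=0x48 blk=4 s=0: L1-HIT | VC [10]
  [6] addr=0x60 blk=6 s=0: MISS | VC [10, 4]
  [7] addr=0xab blk=10 s=0: VC-HIT | VC [6, 4]
  [8] addr=0x65 blk=6 s=0: VC-HIT | VC [10, 4]
  [9] addr=0x47 blk=4 s=0: VC-HIT | VC [10, 6]
  [10] addr=0xa1 blk=10 s=0: VC-HIT | VC [4, 6]
  [11] addr=0xaf blk=10 s=0: L1-HIT | VC [4, 6]
  [12] addr=0x48 blk=4 s=0: VC-HIT | VC [10, 6]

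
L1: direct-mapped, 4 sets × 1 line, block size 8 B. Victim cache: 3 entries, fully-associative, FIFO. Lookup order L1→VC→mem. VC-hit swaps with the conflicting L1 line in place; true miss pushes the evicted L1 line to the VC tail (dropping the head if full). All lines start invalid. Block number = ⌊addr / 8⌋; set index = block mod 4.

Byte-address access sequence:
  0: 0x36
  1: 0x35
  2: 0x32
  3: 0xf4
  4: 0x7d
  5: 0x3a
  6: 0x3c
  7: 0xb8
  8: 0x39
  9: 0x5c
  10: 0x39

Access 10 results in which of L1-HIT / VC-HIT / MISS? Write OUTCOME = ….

#0 0x36→b6/s2 MISS; vc=[]
#1 0x35→b6/s2 L1-HIT; vc=[]
#2 0x32→b6/s2 L1-HIT; vc=[]
#3 0xf4→b30/s2 MISS; vc=[6]
#4 0x7d→b15/s3 MISS; vc=[6]
#5 0x3a→b7/s3 MISS; vc=[6,15]
#6 0x3c→b7/s3 L1-HIT; vc=[6,15]
#7 0xb8→b23/s3 MISS; vc=[6,15,7]
#8 0x39→b7/s3 VC-HIT; vc=[6,15,23]
#9 0x5c→b11/s3 MISS; vc=[15,23,7]
#10 0x39→b7/s3 VC-HIT; vc=[15,23,11]

OUTCOME = VC-HIT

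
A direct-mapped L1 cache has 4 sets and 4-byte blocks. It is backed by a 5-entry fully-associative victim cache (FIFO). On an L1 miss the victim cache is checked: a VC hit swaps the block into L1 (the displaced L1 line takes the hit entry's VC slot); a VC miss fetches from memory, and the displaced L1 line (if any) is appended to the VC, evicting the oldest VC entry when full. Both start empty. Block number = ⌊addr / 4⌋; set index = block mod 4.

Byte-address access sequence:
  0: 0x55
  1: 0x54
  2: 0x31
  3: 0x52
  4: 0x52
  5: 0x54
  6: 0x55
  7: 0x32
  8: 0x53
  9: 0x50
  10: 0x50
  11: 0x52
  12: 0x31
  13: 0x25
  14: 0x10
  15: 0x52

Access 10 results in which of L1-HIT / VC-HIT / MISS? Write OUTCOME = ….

OUTCOME = L1-HIT

0: 0x55 (blk 21, set 1) → MISS  vc=[]
1: 0x54 (blk 21, set 1) → L1-HIT  vc=[]
2: 0x31 (blk 12, set 0) → MISS  vc=[]
3: 0x52 (blk 20, set 0) → MISS  vc=[12]
4: 0x52 (blk 20, set 0) → L1-HIT  vc=[12]
5: 0x54 (blk 21, set 1) → L1-HIT  vc=[12]
6: 0x55 (blk 21, set 1) → L1-HIT  vc=[12]
7: 0x32 (blk 12, set 0) → VC-HIT  vc=[20]
8: 0x53 (blk 20, set 0) → VC-HIT  vc=[12]
9: 0x50 (blk 20, set 0) → L1-HIT  vc=[12]
10: 0x50 (blk 20, set 0) → L1-HIT  vc=[12]
11: 0x52 (blk 20, set 0) → L1-HIT  vc=[12]
12: 0x31 (blk 12, set 0) → VC-HIT  vc=[20]
13: 0x25 (blk 9, set 1) → MISS  vc=[20, 21]
14: 0x10 (blk 4, set 0) → MISS  vc=[20, 21, 12]
15: 0x52 (blk 20, set 0) → VC-HIT  vc=[4, 21, 12]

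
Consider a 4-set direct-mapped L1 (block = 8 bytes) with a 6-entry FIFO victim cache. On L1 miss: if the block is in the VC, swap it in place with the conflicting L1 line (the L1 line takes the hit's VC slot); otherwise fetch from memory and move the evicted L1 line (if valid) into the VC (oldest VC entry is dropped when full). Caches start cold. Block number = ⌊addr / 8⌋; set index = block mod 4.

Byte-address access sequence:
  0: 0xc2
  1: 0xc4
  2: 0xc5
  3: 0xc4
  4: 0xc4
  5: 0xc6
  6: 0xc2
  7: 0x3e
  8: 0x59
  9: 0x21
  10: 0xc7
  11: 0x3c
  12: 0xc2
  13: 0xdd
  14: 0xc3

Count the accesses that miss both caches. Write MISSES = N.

#0 0xc2→b24/s0 MISS; vc=[]
#1 0xc4→b24/s0 L1-HIT; vc=[]
#2 0xc5→b24/s0 L1-HIT; vc=[]
#3 0xc4→b24/s0 L1-HIT; vc=[]
#4 0xc4→b24/s0 L1-HIT; vc=[]
#5 0xc6→b24/s0 L1-HIT; vc=[]
#6 0xc2→b24/s0 L1-HIT; vc=[]
#7 0x3e→b7/s3 MISS; vc=[]
#8 0x59→b11/s3 MISS; vc=[7]
#9 0x21→b4/s0 MISS; vc=[7,24]
#10 0xc7→b24/s0 VC-HIT; vc=[7,4]
#11 0x3c→b7/s3 VC-HIT; vc=[11,4]
#12 0xc2→b24/s0 L1-HIT; vc=[11,4]
#13 0xdd→b27/s3 MISS; vc=[11,4,7]
#14 0xc3→b24/s0 L1-HIT; vc=[11,4,7]

MISSES = 5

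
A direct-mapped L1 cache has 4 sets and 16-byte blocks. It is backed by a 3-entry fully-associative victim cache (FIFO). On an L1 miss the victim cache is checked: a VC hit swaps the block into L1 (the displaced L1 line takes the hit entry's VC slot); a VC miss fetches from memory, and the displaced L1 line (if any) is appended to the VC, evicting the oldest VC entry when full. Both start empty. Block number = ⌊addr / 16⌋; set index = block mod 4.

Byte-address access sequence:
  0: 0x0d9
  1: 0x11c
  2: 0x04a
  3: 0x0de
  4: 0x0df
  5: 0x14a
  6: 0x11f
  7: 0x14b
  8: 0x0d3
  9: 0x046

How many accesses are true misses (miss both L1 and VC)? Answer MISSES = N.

MISSES = 4

0: 0xd9 (blk 13, set 1) → MISS  vc=[]
1: 0x11c (blk 17, set 1) → MISS  vc=[13]
2: 0x4a (blk 4, set 0) → MISS  vc=[13]
3: 0xde (blk 13, set 1) → VC-HIT  vc=[17]
4: 0xdf (blk 13, set 1) → L1-HIT  vc=[17]
5: 0x14a (blk 20, set 0) → MISS  vc=[17, 4]
6: 0x11f (blk 17, set 1) → VC-HIT  vc=[13, 4]
7: 0x14b (blk 20, set 0) → L1-HIT  vc=[13, 4]
8: 0xd3 (blk 13, set 1) → VC-HIT  vc=[17, 4]
9: 0x46 (blk 4, set 0) → VC-HIT  vc=[17, 20]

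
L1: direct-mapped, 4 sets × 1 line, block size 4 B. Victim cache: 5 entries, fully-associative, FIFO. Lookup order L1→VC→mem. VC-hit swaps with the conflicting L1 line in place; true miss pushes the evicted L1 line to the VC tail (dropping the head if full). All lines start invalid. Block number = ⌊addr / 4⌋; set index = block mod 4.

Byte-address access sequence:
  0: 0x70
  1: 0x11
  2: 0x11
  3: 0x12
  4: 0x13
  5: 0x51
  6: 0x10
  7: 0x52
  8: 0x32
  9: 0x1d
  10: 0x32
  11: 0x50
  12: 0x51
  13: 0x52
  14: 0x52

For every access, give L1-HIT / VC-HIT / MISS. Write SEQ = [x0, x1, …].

SEQ = [MISS, MISS, L1-HIT, L1-HIT, L1-HIT, MISS, VC-HIT, VC-HIT, MISS, MISS, L1-HIT, VC-HIT, L1-HIT, L1-HIT, L1-HIT]

#0 0x70→b28/s0 MISS; vc=[]
#1 0x11→b4/s0 MISS; vc=[28]
#2 0x11→b4/s0 L1-HIT; vc=[28]
#3 0x12→b4/s0 L1-HIT; vc=[28]
#4 0x13→b4/s0 L1-HIT; vc=[28]
#5 0x51→b20/s0 MISS; vc=[28,4]
#6 0x10→b4/s0 VC-HIT; vc=[28,20]
#7 0x52→b20/s0 VC-HIT; vc=[28,4]
#8 0x32→b12/s0 MISS; vc=[28,4,20]
#9 0x1d→b7/s3 MISS; vc=[28,4,20]
#10 0x32→b12/s0 L1-HIT; vc=[28,4,20]
#11 0x50→b20/s0 VC-HIT; vc=[28,4,12]
#12 0x51→b20/s0 L1-HIT; vc=[28,4,12]
#13 0x52→b20/s0 L1-HIT; vc=[28,4,12]
#14 0x52→b20/s0 L1-HIT; vc=[28,4,12]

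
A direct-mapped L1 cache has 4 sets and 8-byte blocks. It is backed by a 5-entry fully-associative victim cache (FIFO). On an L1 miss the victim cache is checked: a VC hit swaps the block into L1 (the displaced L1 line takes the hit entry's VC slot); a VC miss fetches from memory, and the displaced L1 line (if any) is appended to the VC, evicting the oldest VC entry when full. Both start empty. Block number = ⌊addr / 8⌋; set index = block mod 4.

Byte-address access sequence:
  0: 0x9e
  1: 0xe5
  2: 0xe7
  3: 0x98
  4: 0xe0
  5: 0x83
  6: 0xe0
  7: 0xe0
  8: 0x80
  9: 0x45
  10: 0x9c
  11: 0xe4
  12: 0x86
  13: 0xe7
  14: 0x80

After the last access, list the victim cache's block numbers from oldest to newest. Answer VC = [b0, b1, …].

0: 0x9e (blk 19, set 3) → MISS  vc=[]
1: 0xe5 (blk 28, set 0) → MISS  vc=[]
2: 0xe7 (blk 28, set 0) → L1-HIT  vc=[]
3: 0x98 (blk 19, set 3) → L1-HIT  vc=[]
4: 0xe0 (blk 28, set 0) → L1-HIT  vc=[]
5: 0x83 (blk 16, set 0) → MISS  vc=[28]
6: 0xe0 (blk 28, set 0) → VC-HIT  vc=[16]
7: 0xe0 (blk 28, set 0) → L1-HIT  vc=[16]
8: 0x80 (blk 16, set 0) → VC-HIT  vc=[28]
9: 0x45 (blk 8, set 0) → MISS  vc=[28, 16]
10: 0x9c (blk 19, set 3) → L1-HIT  vc=[28, 16]
11: 0xe4 (blk 28, set 0) → VC-HIT  vc=[8, 16]
12: 0x86 (blk 16, set 0) → VC-HIT  vc=[8, 28]
13: 0xe7 (blk 28, set 0) → VC-HIT  vc=[8, 16]
14: 0x80 (blk 16, set 0) → VC-HIT  vc=[8, 28]

VC = [8, 28]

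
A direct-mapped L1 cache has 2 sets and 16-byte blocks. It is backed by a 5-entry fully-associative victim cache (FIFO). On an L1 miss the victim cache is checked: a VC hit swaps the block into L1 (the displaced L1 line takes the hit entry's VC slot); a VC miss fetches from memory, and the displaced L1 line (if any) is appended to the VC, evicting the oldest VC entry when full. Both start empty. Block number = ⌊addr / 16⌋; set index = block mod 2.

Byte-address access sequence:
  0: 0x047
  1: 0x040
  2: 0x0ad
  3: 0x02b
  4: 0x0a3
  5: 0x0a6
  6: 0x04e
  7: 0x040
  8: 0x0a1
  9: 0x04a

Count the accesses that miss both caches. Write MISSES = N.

MISSES = 3

0: 0x47 (blk 4, set 0) → MISS  vc=[]
1: 0x40 (blk 4, set 0) → L1-HIT  vc=[]
2: 0xad (blk 10, set 0) → MISS  vc=[4]
3: 0x2b (blk 2, set 0) → MISS  vc=[4, 10]
4: 0xa3 (blk 10, set 0) → VC-HIT  vc=[4, 2]
5: 0xa6 (blk 10, set 0) → L1-HIT  vc=[4, 2]
6: 0x4e (blk 4, set 0) → VC-HIT  vc=[10, 2]
7: 0x40 (blk 4, set 0) → L1-HIT  vc=[10, 2]
8: 0xa1 (blk 10, set 0) → VC-HIT  vc=[4, 2]
9: 0x4a (blk 4, set 0) → VC-HIT  vc=[10, 2]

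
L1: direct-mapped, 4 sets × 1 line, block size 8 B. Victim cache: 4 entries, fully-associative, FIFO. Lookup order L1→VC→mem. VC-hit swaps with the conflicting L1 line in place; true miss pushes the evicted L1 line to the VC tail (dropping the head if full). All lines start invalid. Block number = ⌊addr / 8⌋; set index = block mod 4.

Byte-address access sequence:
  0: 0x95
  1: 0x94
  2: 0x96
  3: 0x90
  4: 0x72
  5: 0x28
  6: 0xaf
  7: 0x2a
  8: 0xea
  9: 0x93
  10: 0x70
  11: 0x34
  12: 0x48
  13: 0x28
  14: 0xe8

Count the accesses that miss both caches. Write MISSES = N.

MISSES = 7

  [0] addr=0x95 blk=18 s=2: MISS | VC []
  [1] addr=0x94 blk=18 s=2: L1-HIT | VC []
  [2] addr=0x96 blk=18 s=2: L1-HIT | VC []
  [3] addr=0x90 blk=18 s=2: L1-HIT | VC []
  [4] addr=0x72 blk=14 s=2: MISS | VC [18]
  [5] addr=0x28 blk=5 s=1: MISS | VC [18]
  [6] addr=0xaf blk=21 s=1: MISS | VC [18, 5]
  [7] addr=0x2a blk=5 s=1: VC-HIT | VC [18, 21]
  [8] addr=0xea blk=29 s=1: MISS | VC [18, 21, 5]
  [9] addr=0x93 blk=18 s=2: VC-HIT | VC [14, 21, 5]
  [10] addr=0x70 blk=14 s=2: VC-HIT | VC [18, 21, 5]
  [11] addr=0x34 blk=6 s=2: MISS | VC [18, 21, 5, 14]
  [12] addr=0x48 blk=9 s=1: MISS | VC [21, 5, 14, 29]
  [13] addr=0x28 blk=5 s=1: VC-HIT | VC [21, 9, 14, 29]
  [14] addr=0xe8 blk=29 s=1: VC-HIT | VC [21, 9, 14, 5]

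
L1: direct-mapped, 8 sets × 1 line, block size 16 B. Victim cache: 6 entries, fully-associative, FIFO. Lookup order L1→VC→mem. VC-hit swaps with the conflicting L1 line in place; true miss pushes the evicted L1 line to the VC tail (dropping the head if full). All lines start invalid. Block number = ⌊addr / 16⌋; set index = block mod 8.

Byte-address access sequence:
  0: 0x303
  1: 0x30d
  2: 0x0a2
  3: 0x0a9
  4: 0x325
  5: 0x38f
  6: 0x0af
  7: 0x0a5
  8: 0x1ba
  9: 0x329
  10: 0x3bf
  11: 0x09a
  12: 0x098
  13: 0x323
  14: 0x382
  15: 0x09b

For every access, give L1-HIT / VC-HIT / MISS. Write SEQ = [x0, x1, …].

  [0] addr=0x303 blk=48 s=0: MISS | VC []
  [1] addr=0x30d blk=48 s=0: L1-HIT | VC []
  [2] addr=0xa2 blk=10 s=2: MISS | VC []
  [3] addr=0xa9 blk=10 s=2: L1-HIT | VC []
  [4] addr=0x325 blk=50 s=2: MISS | VC [10]
  [5] addr=0x38f blk=56 s=0: MISS | VC [10, 48]
  [6] addr=0xaf blk=10 s=2: VC-HIT | VC [50, 48]
  [7] addr=0xa5 blk=10 s=2: L1-HIT | VC [50, 48]
  [8] addr=0x1ba blk=27 s=3: MISS | VC [50, 48]
  [9] addr=0x329 blk=50 s=2: VC-HIT | VC [10, 48]
  [10] addr=0x3bf blk=59 s=3: MISS | VC [10, 48, 27]
  [11] addr=0x9a blk=9 s=1: MISS | VC [10, 48, 27]
  [12] addr=0x98 blk=9 s=1: L1-HIT | VC [10, 48, 27]
  [13] addr=0x323 blk=50 s=2: L1-HIT | VC [10, 48, 27]
  [14] addr=0x382 blk=56 s=0: L1-HIT | VC [10, 48, 27]
  [15] addr=0x9b blk=9 s=1: L1-HIT | VC [10, 48, 27]

SEQ = [MISS, L1-HIT, MISS, L1-HIT, MISS, MISS, VC-HIT, L1-HIT, MISS, VC-HIT, MISS, MISS, L1-HIT, L1-HIT, L1-HIT, L1-HIT]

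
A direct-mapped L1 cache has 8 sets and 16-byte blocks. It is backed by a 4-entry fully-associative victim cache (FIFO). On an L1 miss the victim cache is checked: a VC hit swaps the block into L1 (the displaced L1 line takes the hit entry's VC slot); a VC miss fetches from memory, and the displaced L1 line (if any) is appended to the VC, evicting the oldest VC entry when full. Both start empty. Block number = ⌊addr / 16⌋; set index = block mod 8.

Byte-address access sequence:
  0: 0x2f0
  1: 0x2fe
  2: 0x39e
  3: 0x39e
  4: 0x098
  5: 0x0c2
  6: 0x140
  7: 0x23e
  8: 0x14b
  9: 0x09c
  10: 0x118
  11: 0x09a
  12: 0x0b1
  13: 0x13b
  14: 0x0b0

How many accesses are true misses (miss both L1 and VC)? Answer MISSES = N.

#0 0x2f0→b47/s7 MISS; vc=[]
#1 0x2fe→b47/s7 L1-HIT; vc=[]
#2 0x39e→b57/s1 MISS; vc=[]
#3 0x39e→b57/s1 L1-HIT; vc=[]
#4 0x98→b9/s1 MISS; vc=[57]
#5 0xc2→b12/s4 MISS; vc=[57]
#6 0x140→b20/s4 MISS; vc=[57,12]
#7 0x23e→b35/s3 MISS; vc=[57,12]
#8 0x14b→b20/s4 L1-HIT; vc=[57,12]
#9 0x9c→b9/s1 L1-HIT; vc=[57,12]
#10 0x118→b17/s1 MISS; vc=[57,12,9]
#11 0x9a→b9/s1 VC-HIT; vc=[57,12,17]
#12 0xb1→b11/s3 MISS; vc=[57,12,17,35]
#13 0x13b→b19/s3 MISS; vc=[12,17,35,11]
#14 0xb0→b11/s3 VC-HIT; vc=[12,17,35,19]

MISSES = 9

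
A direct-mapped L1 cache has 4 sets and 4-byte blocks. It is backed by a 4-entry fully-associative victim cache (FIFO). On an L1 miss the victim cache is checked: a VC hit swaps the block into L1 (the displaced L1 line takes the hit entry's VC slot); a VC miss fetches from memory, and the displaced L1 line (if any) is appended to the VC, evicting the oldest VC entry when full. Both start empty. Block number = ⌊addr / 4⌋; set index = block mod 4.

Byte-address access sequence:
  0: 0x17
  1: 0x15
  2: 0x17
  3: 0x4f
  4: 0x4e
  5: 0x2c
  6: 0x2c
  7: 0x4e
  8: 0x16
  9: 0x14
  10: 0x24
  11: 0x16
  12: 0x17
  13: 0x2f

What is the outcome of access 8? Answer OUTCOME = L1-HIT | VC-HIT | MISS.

OUTCOME = L1-HIT

#0 0x17→b5/s1 MISS; vc=[]
#1 0x15→b5/s1 L1-HIT; vc=[]
#2 0x17→b5/s1 L1-HIT; vc=[]
#3 0x4f→b19/s3 MISS; vc=[]
#4 0x4e→b19/s3 L1-HIT; vc=[]
#5 0x2c→b11/s3 MISS; vc=[19]
#6 0x2c→b11/s3 L1-HIT; vc=[19]
#7 0x4e→b19/s3 VC-HIT; vc=[11]
#8 0x16→b5/s1 L1-HIT; vc=[11]
#9 0x14→b5/s1 L1-HIT; vc=[11]
#10 0x24→b9/s1 MISS; vc=[11,5]
#11 0x16→b5/s1 VC-HIT; vc=[11,9]
#12 0x17→b5/s1 L1-HIT; vc=[11,9]
#13 0x2f→b11/s3 VC-HIT; vc=[19,9]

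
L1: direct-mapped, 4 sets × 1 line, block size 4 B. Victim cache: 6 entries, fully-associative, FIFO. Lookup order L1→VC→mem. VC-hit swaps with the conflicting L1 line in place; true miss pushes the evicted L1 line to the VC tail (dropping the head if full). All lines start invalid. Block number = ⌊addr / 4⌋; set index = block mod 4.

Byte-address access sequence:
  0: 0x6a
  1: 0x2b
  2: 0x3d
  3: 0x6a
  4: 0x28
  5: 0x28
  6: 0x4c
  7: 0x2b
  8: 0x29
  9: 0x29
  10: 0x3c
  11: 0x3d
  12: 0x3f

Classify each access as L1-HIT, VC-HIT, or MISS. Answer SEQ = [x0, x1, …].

SEQ = [MISS, MISS, MISS, VC-HIT, VC-HIT, L1-HIT, MISS, L1-HIT, L1-HIT, L1-HIT, VC-HIT, L1-HIT, L1-HIT]

0: 0x6a (blk 26, set 2) → MISS  vc=[]
1: 0x2b (blk 10, set 2) → MISS  vc=[26]
2: 0x3d (blk 15, set 3) → MISS  vc=[26]
3: 0x6a (blk 26, set 2) → VC-HIT  vc=[10]
4: 0x28 (blk 10, set 2) → VC-HIT  vc=[26]
5: 0x28 (blk 10, set 2) → L1-HIT  vc=[26]
6: 0x4c (blk 19, set 3) → MISS  vc=[26, 15]
7: 0x2b (blk 10, set 2) → L1-HIT  vc=[26, 15]
8: 0x29 (blk 10, set 2) → L1-HIT  vc=[26, 15]
9: 0x29 (blk 10, set 2) → L1-HIT  vc=[26, 15]
10: 0x3c (blk 15, set 3) → VC-HIT  vc=[26, 19]
11: 0x3d (blk 15, set 3) → L1-HIT  vc=[26, 19]
12: 0x3f (blk 15, set 3) → L1-HIT  vc=[26, 19]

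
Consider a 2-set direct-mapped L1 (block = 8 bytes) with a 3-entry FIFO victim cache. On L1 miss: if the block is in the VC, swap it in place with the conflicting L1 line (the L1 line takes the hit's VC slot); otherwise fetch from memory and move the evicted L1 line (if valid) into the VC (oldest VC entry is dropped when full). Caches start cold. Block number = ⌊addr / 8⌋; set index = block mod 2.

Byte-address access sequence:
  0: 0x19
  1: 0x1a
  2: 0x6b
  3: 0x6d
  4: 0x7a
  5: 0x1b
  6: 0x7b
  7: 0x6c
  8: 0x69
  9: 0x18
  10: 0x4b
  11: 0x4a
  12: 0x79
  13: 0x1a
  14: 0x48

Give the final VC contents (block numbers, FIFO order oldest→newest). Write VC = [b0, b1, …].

0: 0x19 (blk 3, set 1) → MISS  vc=[]
1: 0x1a (blk 3, set 1) → L1-HIT  vc=[]
2: 0x6b (blk 13, set 1) → MISS  vc=[3]
3: 0x6d (blk 13, set 1) → L1-HIT  vc=[3]
4: 0x7a (blk 15, set 1) → MISS  vc=[3, 13]
5: 0x1b (blk 3, set 1) → VC-HIT  vc=[15, 13]
6: 0x7b (blk 15, set 1) → VC-HIT  vc=[3, 13]
7: 0x6c (blk 13, set 1) → VC-HIT  vc=[3, 15]
8: 0x69 (blk 13, set 1) → L1-HIT  vc=[3, 15]
9: 0x18 (blk 3, set 1) → VC-HIT  vc=[13, 15]
10: 0x4b (blk 9, set 1) → MISS  vc=[13, 15, 3]
11: 0x4a (blk 9, set 1) → L1-HIT  vc=[13, 15, 3]
12: 0x79 (blk 15, set 1) → VC-HIT  vc=[13, 9, 3]
13: 0x1a (blk 3, set 1) → VC-HIT  vc=[13, 9, 15]
14: 0x48 (blk 9, set 1) → VC-HIT  vc=[13, 3, 15]

VC = [13, 3, 15]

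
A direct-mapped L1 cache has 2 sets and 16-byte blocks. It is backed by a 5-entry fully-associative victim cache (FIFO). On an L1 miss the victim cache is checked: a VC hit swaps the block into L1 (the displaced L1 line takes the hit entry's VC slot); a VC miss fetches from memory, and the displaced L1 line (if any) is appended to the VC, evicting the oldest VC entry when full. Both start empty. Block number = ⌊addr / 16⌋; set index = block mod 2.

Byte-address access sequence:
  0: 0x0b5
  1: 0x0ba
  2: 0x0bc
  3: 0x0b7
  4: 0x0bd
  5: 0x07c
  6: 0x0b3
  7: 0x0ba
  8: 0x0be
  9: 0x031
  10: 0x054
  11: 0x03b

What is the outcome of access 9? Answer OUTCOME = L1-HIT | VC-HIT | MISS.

OUTCOME = MISS

0: 0xb5 (blk 11, set 1) → MISS  vc=[]
1: 0xba (blk 11, set 1) → L1-HIT  vc=[]
2: 0xbc (blk 11, set 1) → L1-HIT  vc=[]
3: 0xb7 (blk 11, set 1) → L1-HIT  vc=[]
4: 0xbd (blk 11, set 1) → L1-HIT  vc=[]
5: 0x7c (blk 7, set 1) → MISS  vc=[11]
6: 0xb3 (blk 11, set 1) → VC-HIT  vc=[7]
7: 0xba (blk 11, set 1) → L1-HIT  vc=[7]
8: 0xbe (blk 11, set 1) → L1-HIT  vc=[7]
9: 0x31 (blk 3, set 1) → MISS  vc=[7, 11]
10: 0x54 (blk 5, set 1) → MISS  vc=[7, 11, 3]
11: 0x3b (blk 3, set 1) → VC-HIT  vc=[7, 11, 5]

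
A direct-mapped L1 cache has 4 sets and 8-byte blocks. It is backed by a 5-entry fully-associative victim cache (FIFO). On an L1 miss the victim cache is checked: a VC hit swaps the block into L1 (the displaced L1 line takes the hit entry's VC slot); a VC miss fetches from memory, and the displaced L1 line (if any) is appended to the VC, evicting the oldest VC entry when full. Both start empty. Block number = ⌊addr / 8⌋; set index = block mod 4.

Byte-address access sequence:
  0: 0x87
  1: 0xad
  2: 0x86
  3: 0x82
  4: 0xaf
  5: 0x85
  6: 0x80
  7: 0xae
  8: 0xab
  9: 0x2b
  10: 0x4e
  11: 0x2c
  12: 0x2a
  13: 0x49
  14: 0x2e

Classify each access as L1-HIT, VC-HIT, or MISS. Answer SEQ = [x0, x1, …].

SEQ = [MISS, MISS, L1-HIT, L1-HIT, L1-HIT, L1-HIT, L1-HIT, L1-HIT, L1-HIT, MISS, MISS, VC-HIT, L1-HIT, VC-HIT, VC-HIT]

0: 0x87 (blk 16, set 0) → MISS  vc=[]
1: 0xad (blk 21, set 1) → MISS  vc=[]
2: 0x86 (blk 16, set 0) → L1-HIT  vc=[]
3: 0x82 (blk 16, set 0) → L1-HIT  vc=[]
4: 0xaf (blk 21, set 1) → L1-HIT  vc=[]
5: 0x85 (blk 16, set 0) → L1-HIT  vc=[]
6: 0x80 (blk 16, set 0) → L1-HIT  vc=[]
7: 0xae (blk 21, set 1) → L1-HIT  vc=[]
8: 0xab (blk 21, set 1) → L1-HIT  vc=[]
9: 0x2b (blk 5, set 1) → MISS  vc=[21]
10: 0x4e (blk 9, set 1) → MISS  vc=[21, 5]
11: 0x2c (blk 5, set 1) → VC-HIT  vc=[21, 9]
12: 0x2a (blk 5, set 1) → L1-HIT  vc=[21, 9]
13: 0x49 (blk 9, set 1) → VC-HIT  vc=[21, 5]
14: 0x2e (blk 5, set 1) → VC-HIT  vc=[21, 9]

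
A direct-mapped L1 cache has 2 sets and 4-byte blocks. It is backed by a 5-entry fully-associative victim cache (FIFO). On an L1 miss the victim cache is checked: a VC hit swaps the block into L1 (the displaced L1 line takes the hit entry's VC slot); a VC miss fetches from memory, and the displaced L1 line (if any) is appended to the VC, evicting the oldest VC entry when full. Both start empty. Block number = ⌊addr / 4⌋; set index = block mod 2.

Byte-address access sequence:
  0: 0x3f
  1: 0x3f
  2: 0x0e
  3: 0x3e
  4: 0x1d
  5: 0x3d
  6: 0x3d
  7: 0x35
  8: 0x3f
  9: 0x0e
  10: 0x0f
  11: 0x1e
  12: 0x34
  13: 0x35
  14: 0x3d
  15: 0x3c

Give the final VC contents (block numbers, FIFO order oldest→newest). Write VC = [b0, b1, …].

0: 0x3f (blk 15, set 1) → MISS  vc=[]
1: 0x3f (blk 15, set 1) → L1-HIT  vc=[]
2: 0xe (blk 3, set 1) → MISS  vc=[15]
3: 0x3e (blk 15, set 1) → VC-HIT  vc=[3]
4: 0x1d (blk 7, set 1) → MISS  vc=[3, 15]
5: 0x3d (blk 15, set 1) → VC-HIT  vc=[3, 7]
6: 0x3d (blk 15, set 1) → L1-HIT  vc=[3, 7]
7: 0x35 (blk 13, set 1) → MISS  vc=[3, 7, 15]
8: 0x3f (blk 15, set 1) → VC-HIT  vc=[3, 7, 13]
9: 0xe (blk 3, set 1) → VC-HIT  vc=[15, 7, 13]
10: 0xf (blk 3, set 1) → L1-HIT  vc=[15, 7, 13]
11: 0x1e (blk 7, set 1) → VC-HIT  vc=[15, 3, 13]
12: 0x34 (blk 13, set 1) → VC-HIT  vc=[15, 3, 7]
13: 0x35 (blk 13, set 1) → L1-HIT  vc=[15, 3, 7]
14: 0x3d (blk 15, set 1) → VC-HIT  vc=[13, 3, 7]
15: 0x3c (blk 15, set 1) → L1-HIT  vc=[13, 3, 7]

VC = [13, 3, 7]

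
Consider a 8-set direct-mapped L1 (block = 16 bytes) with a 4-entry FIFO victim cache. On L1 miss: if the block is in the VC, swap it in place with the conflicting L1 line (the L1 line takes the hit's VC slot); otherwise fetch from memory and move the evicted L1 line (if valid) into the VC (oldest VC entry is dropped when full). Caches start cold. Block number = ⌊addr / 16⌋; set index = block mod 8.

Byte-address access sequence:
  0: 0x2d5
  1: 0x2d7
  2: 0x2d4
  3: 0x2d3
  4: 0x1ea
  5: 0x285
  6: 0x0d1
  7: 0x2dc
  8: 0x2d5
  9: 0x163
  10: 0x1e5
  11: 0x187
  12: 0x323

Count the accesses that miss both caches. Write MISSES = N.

#0 0x2d5→b45/s5 MISS; vc=[]
#1 0x2d7→b45/s5 L1-HIT; vc=[]
#2 0x2d4→b45/s5 L1-HIT; vc=[]
#3 0x2d3→b45/s5 L1-HIT; vc=[]
#4 0x1ea→b30/s6 MISS; vc=[]
#5 0x285→b40/s0 MISS; vc=[]
#6 0xd1→b13/s5 MISS; vc=[45]
#7 0x2dc→b45/s5 VC-HIT; vc=[13]
#8 0x2d5→b45/s5 L1-HIT; vc=[13]
#9 0x163→b22/s6 MISS; vc=[13,30]
#10 0x1e5→b30/s6 VC-HIT; vc=[13,22]
#11 0x187→b24/s0 MISS; vc=[13,22,40]
#12 0x323→b50/s2 MISS; vc=[13,22,40]

MISSES = 7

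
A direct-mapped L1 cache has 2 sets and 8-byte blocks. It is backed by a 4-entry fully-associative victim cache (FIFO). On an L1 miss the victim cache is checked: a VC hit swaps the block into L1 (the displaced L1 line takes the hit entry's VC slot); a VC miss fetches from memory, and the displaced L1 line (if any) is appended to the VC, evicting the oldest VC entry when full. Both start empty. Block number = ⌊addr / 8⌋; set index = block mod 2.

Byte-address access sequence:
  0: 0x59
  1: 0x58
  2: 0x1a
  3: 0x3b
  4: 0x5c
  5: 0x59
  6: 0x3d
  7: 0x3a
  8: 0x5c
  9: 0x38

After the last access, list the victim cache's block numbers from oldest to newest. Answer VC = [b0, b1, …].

VC = [11, 3]

  [0] addr=0x59 blk=11 s=1: MISS | VC []
  [1] addr=0x58 blk=11 s=1: L1-HIT | VC []
  [2] addr=0x1a blk=3 s=1: MISS | VC [11]
  [3] addr=0x3b blk=7 s=1: MISS | VC [11, 3]
  [4] addr=0x5c blk=11 s=1: VC-HIT | VC [7, 3]
  [5] addr=0x59 blk=11 s=1: L1-HIT | VC [7, 3]
  [6] addr=0x3d blk=7 s=1: VC-HIT | VC [11, 3]
  [7] addr=0x3a blk=7 s=1: L1-HIT | VC [11, 3]
  [8] addr=0x5c blk=11 s=1: VC-HIT | VC [7, 3]
  [9] addr=0x38 blk=7 s=1: VC-HIT | VC [11, 3]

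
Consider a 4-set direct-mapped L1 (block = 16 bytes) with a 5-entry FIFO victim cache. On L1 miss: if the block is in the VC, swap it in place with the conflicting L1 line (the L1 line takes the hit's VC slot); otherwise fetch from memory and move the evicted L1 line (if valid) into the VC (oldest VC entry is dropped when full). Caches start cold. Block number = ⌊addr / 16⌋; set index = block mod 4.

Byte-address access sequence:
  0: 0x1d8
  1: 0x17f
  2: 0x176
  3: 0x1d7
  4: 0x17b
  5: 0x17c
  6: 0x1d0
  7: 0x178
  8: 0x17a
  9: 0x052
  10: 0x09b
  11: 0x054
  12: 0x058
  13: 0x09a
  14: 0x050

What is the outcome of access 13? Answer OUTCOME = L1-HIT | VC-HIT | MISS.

OUTCOME = VC-HIT

  [0] addr=0x1d8 blk=29 s=1: MISS | VC []
  [1] addr=0x17f blk=23 s=3: MISS | VC []
  [2] addr=0x176 blk=23 s=3: L1-HIT | VC []
  [3] addr=0x1d7 blk=29 s=1: L1-HIT | VC []
  [4] addr=0x17b blk=23 s=3: L1-HIT | VC []
  [5] addr=0x17c blk=23 s=3: L1-HIT | VC []
  [6] addr=0x1d0 blk=29 s=1: L1-HIT | VC []
  [7] addr=0x178 blk=23 s=3: L1-HIT | VC []
  [8] addr=0x17a blk=23 s=3: L1-HIT | VC []
  [9] addr=0x52 blk=5 s=1: MISS | VC [29]
  [10] addr=0x9b blk=9 s=1: MISS | VC [29, 5]
  [11] addr=0x54 blk=5 s=1: VC-HIT | VC [29, 9]
  [12] addr=0x58 blk=5 s=1: L1-HIT | VC [29, 9]
  [13] addr=0x9a blk=9 s=1: VC-HIT | VC [29, 5]
  [14] addr=0x50 blk=5 s=1: VC-HIT | VC [29, 9]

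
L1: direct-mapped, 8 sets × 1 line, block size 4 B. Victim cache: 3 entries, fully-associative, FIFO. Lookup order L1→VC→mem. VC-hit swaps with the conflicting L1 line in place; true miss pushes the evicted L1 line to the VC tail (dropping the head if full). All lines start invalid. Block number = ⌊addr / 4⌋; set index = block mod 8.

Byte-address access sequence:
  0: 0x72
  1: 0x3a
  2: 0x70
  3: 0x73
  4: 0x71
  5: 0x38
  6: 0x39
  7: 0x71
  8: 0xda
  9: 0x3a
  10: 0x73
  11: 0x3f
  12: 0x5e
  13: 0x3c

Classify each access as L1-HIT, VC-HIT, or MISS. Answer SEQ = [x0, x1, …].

#0 0x72→b28/s4 MISS; vc=[]
#1 0x3a→b14/s6 MISS; vc=[]
#2 0x70→b28/s4 L1-HIT; vc=[]
#3 0x73→b28/s4 L1-HIT; vc=[]
#4 0x71→b28/s4 L1-HIT; vc=[]
#5 0x38→b14/s6 L1-HIT; vc=[]
#6 0x39→b14/s6 L1-HIT; vc=[]
#7 0x71→b28/s4 L1-HIT; vc=[]
#8 0xda→b54/s6 MISS; vc=[14]
#9 0x3a→b14/s6 VC-HIT; vc=[54]
#10 0x73→b28/s4 L1-HIT; vc=[54]
#11 0x3f→b15/s7 MISS; vc=[54]
#12 0x5e→b23/s7 MISS; vc=[54,15]
#13 0x3c→b15/s7 VC-HIT; vc=[54,23]

SEQ = [MISS, MISS, L1-HIT, L1-HIT, L1-HIT, L1-HIT, L1-HIT, L1-HIT, MISS, VC-HIT, L1-HIT, MISS, MISS, VC-HIT]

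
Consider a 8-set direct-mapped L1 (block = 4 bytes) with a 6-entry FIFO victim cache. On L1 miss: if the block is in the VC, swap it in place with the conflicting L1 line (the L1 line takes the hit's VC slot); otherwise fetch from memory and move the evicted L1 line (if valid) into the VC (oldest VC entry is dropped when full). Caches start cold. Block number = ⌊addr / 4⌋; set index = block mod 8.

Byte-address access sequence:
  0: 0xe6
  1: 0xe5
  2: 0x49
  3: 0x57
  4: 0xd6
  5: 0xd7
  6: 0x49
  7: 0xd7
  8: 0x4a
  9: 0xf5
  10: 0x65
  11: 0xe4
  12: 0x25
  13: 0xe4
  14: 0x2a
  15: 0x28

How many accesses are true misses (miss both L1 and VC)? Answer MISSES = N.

MISSES = 8

#0 0xe6→b57/s1 MISS; vc=[]
#1 0xe5→b57/s1 L1-HIT; vc=[]
#2 0x49→b18/s2 MISS; vc=[]
#3 0x57→b21/s5 MISS; vc=[]
#4 0xd6→b53/s5 MISS; vc=[21]
#5 0xd7→b53/s5 L1-HIT; vc=[21]
#6 0x49→b18/s2 L1-HIT; vc=[21]
#7 0xd7→b53/s5 L1-HIT; vc=[21]
#8 0x4a→b18/s2 L1-HIT; vc=[21]
#9 0xf5→b61/s5 MISS; vc=[21,53]
#10 0x65→b25/s1 MISS; vc=[21,53,57]
#11 0xe4→b57/s1 VC-HIT; vc=[21,53,25]
#12 0x25→b9/s1 MISS; vc=[21,53,25,57]
#13 0xe4→b57/s1 VC-HIT; vc=[21,53,25,9]
#14 0x2a→b10/s2 MISS; vc=[21,53,25,9,18]
#15 0x28→b10/s2 L1-HIT; vc=[21,53,25,9,18]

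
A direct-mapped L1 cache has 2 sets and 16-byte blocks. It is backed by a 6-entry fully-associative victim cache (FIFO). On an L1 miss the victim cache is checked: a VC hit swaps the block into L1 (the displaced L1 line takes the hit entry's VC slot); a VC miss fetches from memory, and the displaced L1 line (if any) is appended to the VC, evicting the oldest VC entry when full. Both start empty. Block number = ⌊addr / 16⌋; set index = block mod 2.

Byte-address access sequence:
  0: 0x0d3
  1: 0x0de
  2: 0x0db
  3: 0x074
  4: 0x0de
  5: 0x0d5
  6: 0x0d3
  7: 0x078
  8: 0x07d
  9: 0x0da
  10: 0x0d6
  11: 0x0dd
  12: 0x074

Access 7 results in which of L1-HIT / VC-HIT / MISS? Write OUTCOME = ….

OUTCOME = VC-HIT

0: 0xd3 (blk 13, set 1) → MISS  vc=[]
1: 0xde (blk 13, set 1) → L1-HIT  vc=[]
2: 0xdb (blk 13, set 1) → L1-HIT  vc=[]
3: 0x74 (blk 7, set 1) → MISS  vc=[13]
4: 0xde (blk 13, set 1) → VC-HIT  vc=[7]
5: 0xd5 (blk 13, set 1) → L1-HIT  vc=[7]
6: 0xd3 (blk 13, set 1) → L1-HIT  vc=[7]
7: 0x78 (blk 7, set 1) → VC-HIT  vc=[13]
8: 0x7d (blk 7, set 1) → L1-HIT  vc=[13]
9: 0xda (blk 13, set 1) → VC-HIT  vc=[7]
10: 0xd6 (blk 13, set 1) → L1-HIT  vc=[7]
11: 0xdd (blk 13, set 1) → L1-HIT  vc=[7]
12: 0x74 (blk 7, set 1) → VC-HIT  vc=[13]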